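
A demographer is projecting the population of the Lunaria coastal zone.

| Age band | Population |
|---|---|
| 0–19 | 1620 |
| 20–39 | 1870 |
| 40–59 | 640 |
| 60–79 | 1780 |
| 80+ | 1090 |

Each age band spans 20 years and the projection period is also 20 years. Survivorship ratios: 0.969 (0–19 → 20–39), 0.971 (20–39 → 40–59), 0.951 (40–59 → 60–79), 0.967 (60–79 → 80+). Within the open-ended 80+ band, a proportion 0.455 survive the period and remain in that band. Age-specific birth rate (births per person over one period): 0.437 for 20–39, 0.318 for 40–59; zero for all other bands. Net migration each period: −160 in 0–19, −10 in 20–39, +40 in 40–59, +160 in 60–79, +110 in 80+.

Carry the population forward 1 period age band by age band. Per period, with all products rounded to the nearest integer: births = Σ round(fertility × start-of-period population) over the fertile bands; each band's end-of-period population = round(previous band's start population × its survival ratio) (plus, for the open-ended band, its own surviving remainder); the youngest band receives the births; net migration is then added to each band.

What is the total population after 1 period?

7373

Period 1.
Births: 1870 * 0.437 = 817 ; 640 * 0.318 = 204 — total 1021
20–39: 1620 * 0.969 = 1570
40–59: 1870 * 0.971 = 1816
60–79: 640 * 0.951 = 609
80+: 1780 * 0.967 + 1090 * 0.455 = 1721 + 496 = 2217
Net migration: 0–19 − 160 → 861; 20–39 − 10 → 1560; 40–59 + 40 → 1856; 60–79 + 160 → 769; 80+ + 110 → 2327
→ [861, 1560, 1856, 769, 2327]
Total after period 1: 861 + 1560 + 1856 + 769 + 2327 = 7373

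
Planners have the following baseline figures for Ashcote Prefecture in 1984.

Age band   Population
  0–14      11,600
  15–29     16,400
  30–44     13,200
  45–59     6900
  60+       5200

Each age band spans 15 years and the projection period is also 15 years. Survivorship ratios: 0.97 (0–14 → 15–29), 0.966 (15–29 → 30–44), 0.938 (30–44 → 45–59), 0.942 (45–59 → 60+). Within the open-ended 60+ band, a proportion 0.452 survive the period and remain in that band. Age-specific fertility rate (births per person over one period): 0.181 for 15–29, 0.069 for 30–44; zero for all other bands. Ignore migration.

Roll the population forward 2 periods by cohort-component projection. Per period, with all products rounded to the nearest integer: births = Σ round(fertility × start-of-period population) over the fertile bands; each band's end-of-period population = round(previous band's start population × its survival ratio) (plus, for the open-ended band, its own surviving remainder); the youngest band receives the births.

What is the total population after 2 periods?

48286

[period 1]
Births: 16400 * 0.181 = 2968  |  13200 * 0.069 = 911 — total 3879
15–29: 11600 * 0.97 = 11252
30–44: 16400 * 0.966 = 15842
45–59: 13200 * 0.938 = 12382
60+: 6900 * 0.942 + 5200 * 0.452 = 6500 + 2350 = 8850
Population now: 0–14=3879, 15–29=11252, 30–44=15842, 45–59=12382, 60+=8850
[period 2]
Births: 11252 * 0.181 = 2037  |  15842 * 0.069 = 1093 — total 3130
15–29: 3879 * 0.97 = 3763
30–44: 11252 * 0.966 = 10869
45–59: 15842 * 0.938 = 14860
60+: 12382 * 0.942 + 8850 * 0.452 = 11664 + 4000 = 15664
Population now: 0–14=3130, 15–29=3763, 30–44=10869, 45–59=14860, 60+=15664
Total after period 2: 3130 + 3763 + 10869 + 14860 + 15664 = 48286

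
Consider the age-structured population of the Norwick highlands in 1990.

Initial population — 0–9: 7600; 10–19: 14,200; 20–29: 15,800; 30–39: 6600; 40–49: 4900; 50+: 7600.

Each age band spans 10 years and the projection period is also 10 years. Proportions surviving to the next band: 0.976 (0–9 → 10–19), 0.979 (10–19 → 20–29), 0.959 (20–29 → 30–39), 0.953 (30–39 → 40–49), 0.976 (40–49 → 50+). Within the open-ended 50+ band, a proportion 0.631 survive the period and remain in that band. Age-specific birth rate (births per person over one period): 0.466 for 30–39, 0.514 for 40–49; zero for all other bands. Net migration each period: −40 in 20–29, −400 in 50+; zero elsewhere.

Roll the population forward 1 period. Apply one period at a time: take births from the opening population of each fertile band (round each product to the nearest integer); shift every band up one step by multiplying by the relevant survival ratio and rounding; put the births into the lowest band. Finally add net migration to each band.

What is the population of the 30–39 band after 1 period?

15152

— Period 1 —
Births: 6600 × 0.466 = 3076  |  4900 × 0.514 = 2519 ⇒ total 5595
10–19: 7600 × 0.976 = 7418
20–29: 14200 × 0.979 = 13902
30–39: 15800 × 0.959 = 15152
40–49: 6600 × 0.953 = 6290
50+: 4900 × 0.976 + 7600 × 0.631 = 4782 + 4796 = 9578
Net migration: 20–29 − 40 → 13862; 50+ − 400 → 9178
End of period: [5595, 7418, 13862, 15152, 6290, 9178]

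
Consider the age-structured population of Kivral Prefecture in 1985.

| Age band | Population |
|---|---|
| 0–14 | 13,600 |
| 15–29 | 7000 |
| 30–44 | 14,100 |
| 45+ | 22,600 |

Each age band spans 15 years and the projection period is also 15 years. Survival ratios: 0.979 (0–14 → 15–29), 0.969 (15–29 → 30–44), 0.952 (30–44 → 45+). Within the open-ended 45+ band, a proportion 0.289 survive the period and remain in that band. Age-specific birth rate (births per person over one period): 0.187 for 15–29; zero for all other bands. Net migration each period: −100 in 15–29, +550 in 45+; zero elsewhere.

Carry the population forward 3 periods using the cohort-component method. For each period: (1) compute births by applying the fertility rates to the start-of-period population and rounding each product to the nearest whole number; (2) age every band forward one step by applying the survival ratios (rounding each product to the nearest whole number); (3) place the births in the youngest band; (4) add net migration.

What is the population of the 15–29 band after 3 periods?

After projecting period 1:
Births: 7000 × 0.187 = 1309
15–29: 13600 × 0.979 = 13314
30–44: 7000 × 0.969 = 6783
45+: 14100 × 0.952 + 22600 × 0.289 = 13423 + 6531 = 19954
Net migration: 15–29 − 100 → 13214; 45+ + 550 → 20504
→ [1309, 13214, 6783, 20504]
After projecting period 2:
Births: 13214 × 0.187 = 2471
15–29: 1309 × 0.979 = 1282
30–44: 13214 × 0.969 = 12804
45+: 6783 × 0.952 + 20504 × 0.289 = 6457 + 5926 = 12383
Net migration: 15–29 − 100 → 1182; 45+ + 550 → 12933
→ [2471, 1182, 12804, 12933]
After projecting period 3:
Births: 1182 × 0.187 = 221
15–29: 2471 × 0.979 = 2419
30–44: 1182 × 0.969 = 1145
45+: 12804 × 0.952 + 12933 × 0.289 = 12189 + 3738 = 15927
Net migration: 15–29 − 100 → 2319; 45+ + 550 → 16477
→ [221, 2319, 1145, 16477]

2319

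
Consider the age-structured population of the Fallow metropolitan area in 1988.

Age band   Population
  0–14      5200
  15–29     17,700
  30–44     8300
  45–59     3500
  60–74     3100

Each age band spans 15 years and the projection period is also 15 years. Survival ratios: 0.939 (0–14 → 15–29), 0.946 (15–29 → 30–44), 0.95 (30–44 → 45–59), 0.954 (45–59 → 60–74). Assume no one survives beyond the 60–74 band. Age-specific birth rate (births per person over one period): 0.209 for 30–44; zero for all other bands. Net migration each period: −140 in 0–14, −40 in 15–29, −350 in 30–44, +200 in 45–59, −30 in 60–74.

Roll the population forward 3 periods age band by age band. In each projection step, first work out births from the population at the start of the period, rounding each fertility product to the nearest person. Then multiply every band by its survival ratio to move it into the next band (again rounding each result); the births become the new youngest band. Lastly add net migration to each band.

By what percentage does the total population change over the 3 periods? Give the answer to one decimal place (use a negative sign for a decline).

-36.4

Let band 1 be 0–14 through band 5 = 60–74.
Period 1.
Births: 8300 * 0.209 = 1735
Band 2: 5200 * 0.939 = 4883
Band 3: 17700 * 0.946 = 16744
Band 4: 8300 * 0.95 = 7885
Band 5: 3500 * 0.954 = 3339
Net migration: Band 1 − 140 → 1595; Band 2 − 40 → 4843; Band 3 − 350 → 16394; Band 4 + 200 → 8085; Band 5 − 30 → 3309
End of period: [1595, 4843, 16394, 8085, 3309]
Period 2.
Births: 16394 * 0.209 = 3426
Band 2: 1595 * 0.939 = 1498
Band 3: 4843 * 0.946 = 4581
Band 4: 16394 * 0.95 = 15574
Band 5: 8085 * 0.954 = 7713
Net migration: Band 1 − 140 → 3286; Band 2 − 40 → 1458; Band 3 − 350 → 4231; Band 4 + 200 → 15774; Band 5 − 30 → 7683
End of period: [3286, 1458, 4231, 15774, 7683]
Period 3.
Births: 4231 * 0.209 = 884
Band 2: 3286 * 0.939 = 3086
Band 3: 1458 * 0.946 = 1379
Band 4: 4231 * 0.95 = 4019
Band 5: 15774 * 0.954 = 15048
Net migration: Band 1 − 140 → 744; Band 2 − 40 → 3046; Band 3 − 350 → 1029; Band 4 + 200 → 4219; Band 5 − 30 → 15018
End of period: [744, 3046, 1029, 4219, 15018]
Total: 37800 → 24056; change = -13744; percentage change = -36.4%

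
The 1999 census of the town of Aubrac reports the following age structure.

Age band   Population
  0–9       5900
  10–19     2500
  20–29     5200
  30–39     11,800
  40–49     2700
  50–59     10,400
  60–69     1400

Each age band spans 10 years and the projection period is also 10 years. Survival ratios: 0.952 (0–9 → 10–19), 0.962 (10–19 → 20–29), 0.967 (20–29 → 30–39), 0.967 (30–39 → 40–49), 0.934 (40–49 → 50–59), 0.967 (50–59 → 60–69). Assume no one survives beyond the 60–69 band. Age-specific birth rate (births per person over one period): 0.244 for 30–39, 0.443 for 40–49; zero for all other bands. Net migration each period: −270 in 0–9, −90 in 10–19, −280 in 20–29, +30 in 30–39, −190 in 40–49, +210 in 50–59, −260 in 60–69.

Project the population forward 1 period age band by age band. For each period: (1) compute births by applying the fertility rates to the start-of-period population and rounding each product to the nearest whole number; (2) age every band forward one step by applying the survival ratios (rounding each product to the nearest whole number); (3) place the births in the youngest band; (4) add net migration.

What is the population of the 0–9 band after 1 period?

3805

[period 1]
Births: 11800 * 0.244 = 2879, 2700 * 0.443 = 1196 — total 4075
10–19: 5900 * 0.952 = 5617
20–29: 2500 * 0.962 = 2405
30–39: 5200 * 0.967 = 5028
40–49: 11800 * 0.967 = 11411
50–59: 2700 * 0.934 = 2522
60–69: 10400 * 0.967 = 10057
Net migration: 0–9 − 270 → 3805; 10–19 − 90 → 5527; 20–29 − 280 → 2125; 30–39 + 30 → 5058; 40–49 − 190 → 11221; 50–59 + 210 → 2732; 60–69 − 260 → 9797
Population now: 0–9=3805, 10–19=5527, 20–29=2125, 30–39=5058, 40–49=11221, 50–59=2732, 60–69=9797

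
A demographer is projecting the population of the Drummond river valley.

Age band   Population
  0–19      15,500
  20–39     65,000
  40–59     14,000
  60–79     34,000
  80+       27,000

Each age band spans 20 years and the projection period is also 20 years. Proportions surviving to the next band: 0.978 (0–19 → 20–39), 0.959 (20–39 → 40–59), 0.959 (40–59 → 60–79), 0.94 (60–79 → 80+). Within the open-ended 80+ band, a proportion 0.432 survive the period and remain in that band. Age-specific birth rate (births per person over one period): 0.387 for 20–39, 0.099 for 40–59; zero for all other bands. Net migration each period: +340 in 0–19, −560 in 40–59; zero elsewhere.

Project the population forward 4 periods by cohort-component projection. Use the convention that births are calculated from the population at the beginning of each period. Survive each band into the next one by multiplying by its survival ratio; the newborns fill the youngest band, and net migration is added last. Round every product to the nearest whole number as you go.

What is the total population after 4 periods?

Call the bands 1 to 5, youngest first.
Period 1:
Births: 65000 × 0.387 = 25155 ; 14000 × 0.099 = 1386 → total 26541
Band 2: 15500 × 0.978 = 15159
Band 3: 65000 × 0.959 = 62335
Band 4: 14000 × 0.959 = 13426
Band 5: 34000 × 0.94 + 27000 × 0.432 = 31960 + 11664 = 43624
Net migration: Band 1 + 340 → 26881; Band 3 − 560 → 61775
Population now: 0–19=26881, 20–39=15159, 40–59=61775, 60–79=13426, 80+=43624
Period 2:
Births: 15159 × 0.387 = 5867 ; 61775 × 0.099 = 6116 → total 11983
Band 2: 26881 × 0.978 = 26290
Band 3: 15159 × 0.959 = 14537
Band 4: 61775 × 0.959 = 59242
Band 5: 13426 × 0.94 + 43624 × 0.432 = 12620 + 18846 = 31466
Net migration: Band 1 + 340 → 12323; Band 3 − 560 → 13977
Population now: 0–19=12323, 20–39=26290, 40–59=13977, 60–79=59242, 80+=31466
Period 3:
Births: 26290 × 0.387 = 10174 ; 13977 × 0.099 = 1384 → total 11558
Band 2: 12323 × 0.978 = 12052
Band 3: 26290 × 0.959 = 25212
Band 4: 13977 × 0.959 = 13404
Band 5: 59242 × 0.94 + 31466 × 0.432 = 55687 + 13593 = 69280
Net migration: Band 1 + 340 → 11898; Band 3 − 560 → 24652
Population now: 0–19=11898, 20–39=12052, 40–59=24652, 60–79=13404, 80+=69280
Period 4:
Births: 12052 × 0.387 = 4664 ; 24652 × 0.099 = 2441 → total 7105
Band 2: 11898 × 0.978 = 11636
Band 3: 12052 × 0.959 = 11558
Band 4: 24652 × 0.959 = 23641
Band 5: 13404 × 0.94 + 69280 × 0.432 = 12600 + 29929 = 42529
Net migration: Band 1 + 340 → 7445; Band 3 − 560 → 10998
Population now: 0–19=7445, 20–39=11636, 40–59=10998, 60–79=23641, 80+=42529
Total after period 4: 7445 + 11636 + 10998 + 23641 + 42529 = 96249

96249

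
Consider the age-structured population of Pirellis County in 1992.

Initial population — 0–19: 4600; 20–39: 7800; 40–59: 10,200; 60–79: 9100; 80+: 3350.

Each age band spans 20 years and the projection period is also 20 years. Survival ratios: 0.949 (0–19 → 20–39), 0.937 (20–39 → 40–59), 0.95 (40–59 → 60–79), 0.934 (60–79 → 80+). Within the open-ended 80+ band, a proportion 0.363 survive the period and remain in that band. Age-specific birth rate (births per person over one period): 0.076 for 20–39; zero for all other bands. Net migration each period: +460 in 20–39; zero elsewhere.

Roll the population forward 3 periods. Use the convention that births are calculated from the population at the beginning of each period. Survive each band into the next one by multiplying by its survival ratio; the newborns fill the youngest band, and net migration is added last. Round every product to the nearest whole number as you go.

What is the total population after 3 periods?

17191

After projecting period 1:
Births: 7800 * 0.076 = 593
20–39: 4600 * 0.949 = 4365
40–59: 7800 * 0.937 = 7309
60–79: 10200 * 0.95 = 9690
80+: 9100 * 0.934 + 3350 * 0.363 = 8499 + 1216 = 9715
Net migration: 20–39 + 460 → 4825
Giving 593 / 4825 / 7309 / 9690 / 9715.
After projecting period 2:
Births: 4825 * 0.076 = 367
20–39: 593 * 0.949 = 563
40–59: 4825 * 0.937 = 4521
60–79: 7309 * 0.95 = 6944
80+: 9690 * 0.934 + 9715 * 0.363 = 9050 + 3527 = 12577
Net migration: 20–39 + 460 → 1023
Giving 367 / 1023 / 4521 / 6944 / 12577.
After projecting period 3:
Births: 1023 * 0.076 = 78
20–39: 367 * 0.949 = 348
40–59: 1023 * 0.937 = 959
60–79: 4521 * 0.95 = 4295
80+: 6944 * 0.934 + 12577 * 0.363 = 6486 + 4565 = 11051
Net migration: 20–39 + 460 → 808
Giving 78 / 808 / 959 / 4295 / 11051.
Total after period 3: 78 + 808 + 959 + 4295 + 11051 = 17191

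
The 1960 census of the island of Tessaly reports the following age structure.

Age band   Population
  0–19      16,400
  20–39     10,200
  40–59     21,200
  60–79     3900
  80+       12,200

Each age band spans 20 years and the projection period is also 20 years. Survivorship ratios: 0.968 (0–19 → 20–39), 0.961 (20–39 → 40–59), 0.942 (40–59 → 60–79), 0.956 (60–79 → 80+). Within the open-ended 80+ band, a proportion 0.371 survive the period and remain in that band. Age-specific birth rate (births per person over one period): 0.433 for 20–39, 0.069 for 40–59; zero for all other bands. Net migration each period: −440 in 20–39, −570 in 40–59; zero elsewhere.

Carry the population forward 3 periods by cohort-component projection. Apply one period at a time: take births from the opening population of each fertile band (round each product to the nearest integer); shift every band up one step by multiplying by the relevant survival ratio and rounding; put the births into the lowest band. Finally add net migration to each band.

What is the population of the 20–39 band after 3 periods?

After projecting period 1:
Births: 10200 × 0.433 = 4417 ; 21200 × 0.069 = 1463 → total 5880
20–39: 16400 × 0.968 = 15875
40–59: 10200 × 0.961 = 9802
60–79: 21200 × 0.942 = 19970
80+: 3900 × 0.956 + 12200 × 0.371 = 3728 + 4526 = 8254
Net migration: 20–39 − 440 → 15435; 40–59 − 570 → 9232
Population now: 0–19=5880, 20–39=15435, 40–59=9232, 60–79=19970, 80+=8254
After projecting period 2:
Births: 15435 × 0.433 = 6683 ; 9232 × 0.069 = 637 → total 7320
20–39: 5880 × 0.968 = 5692
40–59: 15435 × 0.961 = 14833
60–79: 9232 × 0.942 = 8697
80+: 19970 × 0.956 + 8254 × 0.371 = 19091 + 3062 = 22153
Net migration: 20–39 − 440 → 5252; 40–59 − 570 → 14263
Population now: 0–19=7320, 20–39=5252, 40–59=14263, 60–79=8697, 80+=22153
After projecting period 3:
Births: 5252 × 0.433 = 2274 ; 14263 × 0.069 = 984 → total 3258
20–39: 7320 × 0.968 = 7086
40–59: 5252 × 0.961 = 5047
60–79: 14263 × 0.942 = 13436
80+: 8697 × 0.956 + 22153 × 0.371 = 8314 + 8219 = 16533
Net migration: 20–39 − 440 → 6646; 40–59 − 570 → 4477
Population now: 0–19=3258, 20–39=6646, 40–59=4477, 60–79=13436, 80+=16533

6646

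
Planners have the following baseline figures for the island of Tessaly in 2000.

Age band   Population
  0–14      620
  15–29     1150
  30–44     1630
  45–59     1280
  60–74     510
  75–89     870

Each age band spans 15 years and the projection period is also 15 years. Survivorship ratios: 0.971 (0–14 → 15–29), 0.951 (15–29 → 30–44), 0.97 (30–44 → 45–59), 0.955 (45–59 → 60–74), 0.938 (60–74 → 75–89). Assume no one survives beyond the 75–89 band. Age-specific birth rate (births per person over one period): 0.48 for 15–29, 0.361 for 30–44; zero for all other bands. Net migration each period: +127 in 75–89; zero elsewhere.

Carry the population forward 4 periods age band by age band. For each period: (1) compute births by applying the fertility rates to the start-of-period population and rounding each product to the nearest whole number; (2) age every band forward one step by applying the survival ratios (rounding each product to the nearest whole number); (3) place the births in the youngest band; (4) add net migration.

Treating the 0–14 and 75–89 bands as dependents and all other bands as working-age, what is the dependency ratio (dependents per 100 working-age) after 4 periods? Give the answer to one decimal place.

Let band 1 be 0–14 through band 6 = 75–89.
[period 1]
Births: 1150 × 0.48 = 552 ; 1630 × 0.361 = 588 ⇒ total 1140
Band 2: 620 × 0.971 = 602
Band 3: 1150 × 0.951 = 1094
Band 4: 1630 × 0.97 = 1581
Band 5: 1280 × 0.955 = 1222
Band 6: 510 × 0.938 = 478
Net migration: Band 6 + 127 → 605
Population now: 0–14=1140, 15–29=602, 30–44=1094, 45–59=1581, 60–74=1222, 75–89=605
[period 2]
Births: 602 × 0.48 = 289 ; 1094 × 0.361 = 395 ⇒ total 684
Band 2: 1140 × 0.971 = 1107
Band 3: 602 × 0.951 = 573
Band 4: 1094 × 0.97 = 1061
Band 5: 1581 × 0.955 = 1510
Band 6: 1222 × 0.938 = 1146
Net migration: Band 6 + 127 → 1273
Population now: 0–14=684, 15–29=1107, 30–44=573, 45–59=1061, 60–74=1510, 75–89=1273
[period 3]
Births: 1107 × 0.48 = 531 ; 573 × 0.361 = 207 ⇒ total 738
Band 2: 684 × 0.971 = 664
Band 3: 1107 × 0.951 = 1053
Band 4: 573 × 0.97 = 556
Band 5: 1061 × 0.955 = 1013
Band 6: 1510 × 0.938 = 1416
Net migration: Band 6 + 127 → 1543
Population now: 0–14=738, 15–29=664, 30–44=1053, 45–59=556, 60–74=1013, 75–89=1543
[period 4]
Births: 664 × 0.48 = 319 ; 1053 × 0.361 = 380 ⇒ total 699
Band 2: 738 × 0.971 = 717
Band 3: 664 × 0.951 = 631
Band 4: 1053 × 0.97 = 1021
Band 5: 556 × 0.955 = 531
Band 6: 1013 × 0.938 = 950
Net migration: Band 6 + 127 → 1077
Population now: 0–14=699, 15–29=717, 30–44=631, 45–59=1021, 60–74=531, 75–89=1077
Dependents (band 0–14 + band 75–89) = 699 + 1077 = 1776; working-age = 2900; ratio = 1776/2900 × 100 = 61.2

61.2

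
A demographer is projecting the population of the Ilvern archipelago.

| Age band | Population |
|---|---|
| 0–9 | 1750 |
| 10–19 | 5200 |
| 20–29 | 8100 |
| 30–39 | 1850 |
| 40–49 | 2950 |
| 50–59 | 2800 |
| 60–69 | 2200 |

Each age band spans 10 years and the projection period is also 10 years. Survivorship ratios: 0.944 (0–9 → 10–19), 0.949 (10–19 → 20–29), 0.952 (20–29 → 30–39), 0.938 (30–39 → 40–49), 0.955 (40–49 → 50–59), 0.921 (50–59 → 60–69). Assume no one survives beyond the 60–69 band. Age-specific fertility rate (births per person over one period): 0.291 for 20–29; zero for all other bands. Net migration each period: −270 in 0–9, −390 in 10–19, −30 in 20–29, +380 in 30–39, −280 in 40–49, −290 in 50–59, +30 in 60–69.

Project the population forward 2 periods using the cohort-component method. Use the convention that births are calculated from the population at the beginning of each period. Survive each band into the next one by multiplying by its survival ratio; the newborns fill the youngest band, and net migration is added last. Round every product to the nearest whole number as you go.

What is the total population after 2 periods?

19721

Call the bands 1 to 7, youngest first.
After projecting period 1:
Births: 8100 × 0.291 = 2357
Band 2: 1750 × 0.944 = 1652
Band 3: 5200 × 0.949 = 4935
Band 4: 8100 × 0.952 = 7711
Band 5: 1850 × 0.938 = 1735
Band 6: 2950 × 0.955 = 2817
Band 7: 2800 × 0.921 = 2579
Net migration: Band 1 − 270 → 2087; Band 2 − 390 → 1262; Band 3 − 30 → 4905; Band 4 + 380 → 8091; Band 5 − 280 → 1455; Band 6 − 290 → 2527; Band 7 + 30 → 2609
→ [2087, 1262, 4905, 8091, 1455, 2527, 2609]
After projecting period 2:
Births: 4905 × 0.291 = 1427
Band 2: 2087 × 0.944 = 1970
Band 3: 1262 × 0.949 = 1198
Band 4: 4905 × 0.952 = 4670
Band 5: 8091 × 0.938 = 7589
Band 6: 1455 × 0.955 = 1390
Band 7: 2527 × 0.921 = 2327
Net migration: Band 1 − 270 → 1157; Band 2 − 390 → 1580; Band 3 − 30 → 1168; Band 4 + 380 → 5050; Band 5 − 280 → 7309; Band 6 − 290 → 1100; Band 7 + 30 → 2357
→ [1157, 1580, 1168, 5050, 7309, 1100, 2357]
Total after period 2: 1157 + 1580 + 1168 + 5050 + 7309 + 1100 + 2357 = 19721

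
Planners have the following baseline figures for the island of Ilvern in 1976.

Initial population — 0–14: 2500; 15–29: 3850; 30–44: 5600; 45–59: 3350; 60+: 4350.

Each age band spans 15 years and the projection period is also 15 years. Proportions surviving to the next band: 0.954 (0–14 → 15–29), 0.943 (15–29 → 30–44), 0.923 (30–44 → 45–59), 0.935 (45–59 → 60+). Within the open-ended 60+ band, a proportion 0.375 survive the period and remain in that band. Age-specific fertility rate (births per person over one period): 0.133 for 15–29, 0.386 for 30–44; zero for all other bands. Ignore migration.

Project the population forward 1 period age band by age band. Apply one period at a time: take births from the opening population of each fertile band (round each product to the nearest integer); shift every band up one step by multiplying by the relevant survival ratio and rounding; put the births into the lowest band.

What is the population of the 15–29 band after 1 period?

2385

After projecting period 1:
Births: 3850 × 0.133 = 512  |  5600 × 0.386 = 2162 → total 2674
15–29: 2500 × 0.954 = 2385
30–44: 3850 × 0.943 = 3631
45–59: 5600 × 0.923 = 5169
60+: 3350 × 0.935 + 4350 × 0.375 = 3132 + 1631 = 4763
End of period: [2674, 2385, 3631, 5169, 4763]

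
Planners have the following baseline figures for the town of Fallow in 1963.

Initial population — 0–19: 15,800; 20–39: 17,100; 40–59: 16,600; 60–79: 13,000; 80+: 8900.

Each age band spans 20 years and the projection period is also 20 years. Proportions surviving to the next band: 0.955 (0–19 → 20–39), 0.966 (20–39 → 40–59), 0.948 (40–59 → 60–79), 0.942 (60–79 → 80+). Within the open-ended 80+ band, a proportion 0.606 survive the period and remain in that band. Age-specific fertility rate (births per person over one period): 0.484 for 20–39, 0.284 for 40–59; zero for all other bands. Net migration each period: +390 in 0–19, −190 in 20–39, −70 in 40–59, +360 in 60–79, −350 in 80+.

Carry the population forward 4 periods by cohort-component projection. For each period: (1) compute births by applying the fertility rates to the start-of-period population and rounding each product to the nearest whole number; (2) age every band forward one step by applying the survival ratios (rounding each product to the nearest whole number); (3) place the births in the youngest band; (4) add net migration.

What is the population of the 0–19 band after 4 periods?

Numbering the bands 1..5 from youngest to oldest:
Period 1.
Births: 17100 * 0.484 = 8276  |  16600 * 0.284 = 4714 → total 12990
Band 2: 15800 * 0.955 = 15089
Band 3: 17100 * 0.966 = 16519
Band 4: 16600 * 0.948 = 15737
Band 5: 13000 * 0.942 + 8900 * 0.606 = 12246 + 5393 = 17639
Net migration: Band 1 + 390 → 13380; Band 2 − 190 → 14899; Band 3 − 70 → 16449; Band 4 + 360 → 16097; Band 5 − 350 → 17289
Population now: 0–19=13380, 20–39=14899, 40–59=16449, 60–79=16097, 80+=17289
Period 2.
Births: 14899 * 0.484 = 7211  |  16449 * 0.284 = 4672 → total 11883
Band 2: 13380 * 0.955 = 12778
Band 3: 14899 * 0.966 = 14392
Band 4: 16449 * 0.948 = 15594
Band 5: 16097 * 0.942 + 17289 * 0.606 = 15163 + 10477 = 25640
Net migration: Band 1 + 390 → 12273; Band 2 − 190 → 12588; Band 3 − 70 → 14322; Band 4 + 360 → 15954; Band 5 − 350 → 25290
Population now: 0–19=12273, 20–39=12588, 40–59=14322, 60–79=15954, 80+=25290
Period 3.
Births: 12588 * 0.484 = 6093  |  14322 * 0.284 = 4067 → total 10160
Band 2: 12273 * 0.955 = 11721
Band 3: 12588 * 0.966 = 12160
Band 4: 14322 * 0.948 = 13577
Band 5: 15954 * 0.942 + 25290 * 0.606 = 15029 + 15326 = 30355
Net migration: Band 1 + 390 → 10550; Band 2 − 190 → 11531; Band 3 − 70 → 12090; Band 4 + 360 → 13937; Band 5 − 350 → 30005
Population now: 0–19=10550, 20–39=11531, 40–59=12090, 60–79=13937, 80+=30005
Period 4.
Births: 11531 * 0.484 = 5581  |  12090 * 0.284 = 3434 → total 9015
Band 2: 10550 * 0.955 = 10075
Band 3: 11531 * 0.966 = 11139
Band 4: 12090 * 0.948 = 11461
Band 5: 13937 * 0.942 + 30005 * 0.606 = 13129 + 18183 = 31312
Net migration: Band 1 + 390 → 9405; Band 2 − 190 → 9885; Band 3 − 70 → 11069; Band 4 + 360 → 11821; Band 5 − 350 → 30962
Population now: 0–19=9405, 20–39=9885, 40–59=11069, 60–79=11821, 80+=30962

9405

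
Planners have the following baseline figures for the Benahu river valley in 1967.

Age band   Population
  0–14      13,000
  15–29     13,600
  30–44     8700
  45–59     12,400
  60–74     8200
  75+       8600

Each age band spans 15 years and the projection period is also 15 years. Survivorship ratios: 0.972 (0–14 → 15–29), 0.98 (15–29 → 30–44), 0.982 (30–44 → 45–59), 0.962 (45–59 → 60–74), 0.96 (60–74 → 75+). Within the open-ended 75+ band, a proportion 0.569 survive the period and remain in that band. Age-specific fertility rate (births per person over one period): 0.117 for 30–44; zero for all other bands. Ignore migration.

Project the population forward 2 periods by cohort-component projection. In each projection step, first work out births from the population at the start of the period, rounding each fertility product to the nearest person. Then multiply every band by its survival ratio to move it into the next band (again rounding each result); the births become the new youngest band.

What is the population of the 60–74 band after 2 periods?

Period 1:
Births: 8700 × 0.117 = 1018
15–29: 13000 × 0.972 = 12636
30–44: 13600 × 0.98 = 13328
45–59: 8700 × 0.982 = 8543
60–74: 12400 × 0.962 = 11929
75+: 8200 × 0.96 + 8600 × 0.569 = 7872 + 4893 = 12765
End of period: [1018, 12636, 13328, 8543, 11929, 12765]
Period 2:
Births: 13328 × 0.117 = 1559
15–29: 1018 × 0.972 = 989
30–44: 12636 × 0.98 = 12383
45–59: 13328 × 0.982 = 13088
60–74: 8543 × 0.962 = 8218
75+: 11929 × 0.96 + 12765 × 0.569 = 11452 + 7263 = 18715
End of period: [1559, 989, 12383, 13088, 8218, 18715]

8218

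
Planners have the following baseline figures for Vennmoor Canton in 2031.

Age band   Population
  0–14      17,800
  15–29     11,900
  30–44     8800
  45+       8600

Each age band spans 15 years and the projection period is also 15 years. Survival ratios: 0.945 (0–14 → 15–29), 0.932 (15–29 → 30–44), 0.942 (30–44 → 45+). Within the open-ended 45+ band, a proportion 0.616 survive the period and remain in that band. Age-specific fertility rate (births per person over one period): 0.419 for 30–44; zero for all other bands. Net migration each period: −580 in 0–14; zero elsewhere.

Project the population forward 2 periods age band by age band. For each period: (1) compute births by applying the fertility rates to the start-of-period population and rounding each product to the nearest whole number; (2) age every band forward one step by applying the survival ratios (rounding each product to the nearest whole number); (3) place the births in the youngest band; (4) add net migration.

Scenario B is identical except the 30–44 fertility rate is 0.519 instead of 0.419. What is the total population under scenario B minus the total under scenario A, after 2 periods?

Period 1:
Births: 8800 × 0.419 = 3687
15–29: 17800 × 0.945 = 16821
30–44: 11900 × 0.932 = 11091
45+: 8800 × 0.942 + 8600 × 0.616 = 8290 + 5298 = 13588
Net migration: 0–14 − 580 → 3107
Giving 3107 / 16821 / 11091 / 13588.
Period 2:
Births: 11091 × 0.419 = 4647
15–29: 3107 × 0.945 = 2936
30–44: 16821 × 0.932 = 15677
45+: 11091 × 0.942 + 13588 × 0.616 = 10448 + 8370 = 18818
Net migration: 0–14 − 580 → 4067
Giving 4067 / 2936 / 15677 / 18818.
Scenario A total after 2 periods: 41498
Scenario B projection —
Period 1:
Births: 8800 × 0.519 = 4567
15–29: 17800 × 0.945 = 16821
30–44: 11900 × 0.932 = 11091
45+: 8800 × 0.942 + 8600 × 0.616 = 8290 + 5298 = 13588
Net migration: 0–14 − 580 → 3987
Giving 3987 / 16821 / 11091 / 13588.
Period 2:
Births: 11091 × 0.519 = 5756
15–29: 3987 × 0.945 = 3768
30–44: 16821 × 0.932 = 15677
45+: 11091 × 0.942 + 13588 × 0.616 = 10448 + 8370 = 18818
Net migration: 0–14 − 580 → 5176
Giving 5176 / 3768 / 15677 / 18818.
Scenario B total after 2 periods: 43439
Difference B − A = 43439 − 41498 = 1941

1941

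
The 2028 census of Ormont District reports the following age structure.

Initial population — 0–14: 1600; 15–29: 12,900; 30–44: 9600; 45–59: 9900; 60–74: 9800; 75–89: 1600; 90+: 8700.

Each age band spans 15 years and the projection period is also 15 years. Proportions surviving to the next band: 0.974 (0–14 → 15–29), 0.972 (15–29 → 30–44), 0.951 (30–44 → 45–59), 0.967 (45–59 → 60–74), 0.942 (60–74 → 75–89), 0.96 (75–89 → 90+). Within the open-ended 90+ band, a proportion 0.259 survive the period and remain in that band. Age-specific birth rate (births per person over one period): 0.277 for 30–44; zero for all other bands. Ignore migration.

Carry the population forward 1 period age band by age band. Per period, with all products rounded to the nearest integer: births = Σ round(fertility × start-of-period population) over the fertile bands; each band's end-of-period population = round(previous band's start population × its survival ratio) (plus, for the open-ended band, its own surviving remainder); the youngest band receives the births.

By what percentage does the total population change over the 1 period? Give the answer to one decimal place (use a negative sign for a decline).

Period 1:
Births: 9600 × 0.277 = 2659
15–29: 1600 × 0.974 = 1558
30–44: 12900 × 0.972 = 12539
45–59: 9600 × 0.951 = 9130
60–74: 9900 × 0.967 = 9573
75–89: 9800 × 0.942 = 9232
90+: 1600 × 0.96 + 8700 × 0.259 = 1536 + 2253 = 3789
End of period: [2659, 1558, 12539, 9130, 9573, 9232, 3789]
Total: 54100 → 48480; change = -5620; percentage change = -10.4%

-10.4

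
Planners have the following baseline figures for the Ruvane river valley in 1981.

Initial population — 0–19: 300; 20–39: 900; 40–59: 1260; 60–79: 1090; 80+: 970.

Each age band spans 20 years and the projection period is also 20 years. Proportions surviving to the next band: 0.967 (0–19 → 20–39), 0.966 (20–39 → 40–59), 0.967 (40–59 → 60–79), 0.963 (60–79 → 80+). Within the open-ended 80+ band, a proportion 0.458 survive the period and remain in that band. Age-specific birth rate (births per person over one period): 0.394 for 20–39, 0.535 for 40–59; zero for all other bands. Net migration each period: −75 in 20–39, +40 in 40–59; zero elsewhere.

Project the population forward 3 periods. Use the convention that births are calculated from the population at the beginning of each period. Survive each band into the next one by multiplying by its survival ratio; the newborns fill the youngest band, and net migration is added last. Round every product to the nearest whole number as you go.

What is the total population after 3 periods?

[period 1]
Births: 900 × 0.394 = 355, 1260 × 0.535 = 674 → total 1029
20–39: 300 × 0.967 = 290
40–59: 900 × 0.966 = 869
60–79: 1260 × 0.967 = 1218
80+: 1090 × 0.963 + 970 × 0.458 = 1050 + 444 = 1494
Net migration: 20–39 − 75 → 215; 40–59 + 40 → 909
Giving 1029 / 215 / 909 / 1218 / 1494.
[period 2]
Births: 215 × 0.394 = 85, 909 × 0.535 = 486 → total 571
20–39: 1029 × 0.967 = 995
40–59: 215 × 0.966 = 208
60–79: 909 × 0.967 = 879
80+: 1218 × 0.963 + 1494 × 0.458 = 1173 + 684 = 1857
Net migration: 20–39 − 75 → 920; 40–59 + 40 → 248
Giving 571 / 920 / 248 / 879 / 1857.
[period 3]
Births: 920 × 0.394 = 362, 248 × 0.535 = 133 → total 495
20–39: 571 × 0.967 = 552
40–59: 920 × 0.966 = 889
60–79: 248 × 0.967 = 240
80+: 879 × 0.963 + 1857 × 0.458 = 846 + 851 = 1697
Net migration: 20–39 − 75 → 477; 40–59 + 40 → 929
Giving 495 / 477 / 929 / 240 / 1697.
Total after period 3: 495 + 477 + 929 + 240 + 1697 = 3838

3838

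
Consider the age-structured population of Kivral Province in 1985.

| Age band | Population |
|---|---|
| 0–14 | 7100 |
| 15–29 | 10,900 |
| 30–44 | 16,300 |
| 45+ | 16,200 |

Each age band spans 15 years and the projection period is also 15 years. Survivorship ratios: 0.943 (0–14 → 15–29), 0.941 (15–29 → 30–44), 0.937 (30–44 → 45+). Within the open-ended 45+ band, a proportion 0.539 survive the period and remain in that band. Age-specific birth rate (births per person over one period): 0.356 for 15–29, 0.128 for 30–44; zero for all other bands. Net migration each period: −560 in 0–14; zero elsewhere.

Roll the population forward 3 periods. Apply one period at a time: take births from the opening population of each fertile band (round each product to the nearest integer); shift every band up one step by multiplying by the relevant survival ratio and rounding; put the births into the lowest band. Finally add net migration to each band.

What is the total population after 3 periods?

Period 1:
Births: 10900 × 0.356 = 3880, 16300 × 0.128 = 2086 — total 5966
15–29: 7100 × 0.943 = 6695
30–44: 10900 × 0.941 = 10257
45+: 16300 × 0.937 + 16200 × 0.539 = 15273 + 8732 = 24005
Net migration: 0–14 − 560 → 5406
End of period: [5406, 6695, 10257, 24005]
Period 2:
Births: 6695 × 0.356 = 2383, 10257 × 0.128 = 1313 — total 3696
15–29: 5406 × 0.943 = 5098
30–44: 6695 × 0.941 = 6300
45+: 10257 × 0.937 + 24005 × 0.539 = 9611 + 12939 = 22550
Net migration: 0–14 − 560 → 3136
End of period: [3136, 5098, 6300, 22550]
Period 3:
Births: 5098 × 0.356 = 1815, 6300 × 0.128 = 806 — total 2621
15–29: 3136 × 0.943 = 2957
30–44: 5098 × 0.941 = 4797
45+: 6300 × 0.937 + 22550 × 0.539 = 5903 + 12154 = 18057
Net migration: 0–14 − 560 → 2061
End of period: [2061, 2957, 4797, 18057]
Total after period 3: 2061 + 2957 + 4797 + 18057 = 27872

27872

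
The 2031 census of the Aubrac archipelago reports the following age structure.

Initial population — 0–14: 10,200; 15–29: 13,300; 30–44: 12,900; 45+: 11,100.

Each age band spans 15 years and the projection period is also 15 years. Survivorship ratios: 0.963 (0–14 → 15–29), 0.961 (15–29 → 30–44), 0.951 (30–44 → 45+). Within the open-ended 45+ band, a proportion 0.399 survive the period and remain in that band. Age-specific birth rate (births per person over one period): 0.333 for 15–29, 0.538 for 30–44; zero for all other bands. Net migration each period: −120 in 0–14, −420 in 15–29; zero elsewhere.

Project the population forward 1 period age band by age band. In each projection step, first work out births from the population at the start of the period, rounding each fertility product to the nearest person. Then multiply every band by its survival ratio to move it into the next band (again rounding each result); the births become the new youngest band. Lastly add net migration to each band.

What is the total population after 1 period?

Call the bands 1 to 4, youngest first.
Period 1.
Births: 13300 × 0.333 = 4429, 12900 × 0.538 = 6940 — total 11369
Band 2: 10200 × 0.963 = 9823
Band 3: 13300 × 0.961 = 12781
Band 4: 12900 × 0.951 + 11100 × 0.399 = 12268 + 4429 = 16697
Net migration: Band 1 − 120 → 11249; Band 2 − 420 → 9403
→ [11249, 9403, 12781, 16697]
Total after period 1: 11249 + 9403 + 12781 + 16697 = 50130

50130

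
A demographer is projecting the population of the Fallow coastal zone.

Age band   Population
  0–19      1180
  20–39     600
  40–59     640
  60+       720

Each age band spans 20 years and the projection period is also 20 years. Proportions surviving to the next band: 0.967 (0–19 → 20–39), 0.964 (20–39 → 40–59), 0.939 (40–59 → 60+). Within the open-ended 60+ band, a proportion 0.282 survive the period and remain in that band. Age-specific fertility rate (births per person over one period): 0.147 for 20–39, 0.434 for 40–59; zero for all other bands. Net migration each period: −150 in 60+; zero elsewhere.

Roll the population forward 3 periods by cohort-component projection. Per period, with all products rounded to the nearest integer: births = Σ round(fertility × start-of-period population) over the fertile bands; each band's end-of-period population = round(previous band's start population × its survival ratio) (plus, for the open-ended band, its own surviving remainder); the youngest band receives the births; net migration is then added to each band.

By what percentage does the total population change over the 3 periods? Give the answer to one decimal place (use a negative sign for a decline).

-26.1

[period 1]
Births: 600 * 0.147 = 88  |  640 * 0.434 = 278 ⇒ total 366
20–39: 1180 * 0.967 = 1141
40–59: 600 * 0.964 = 578
60+: 640 * 0.939 + 720 * 0.282 = 601 + 203 = 804
Net migration: 60+ − 150 → 654
→ [366, 1141, 578, 654]
[period 2]
Births: 1141 * 0.147 = 168  |  578 * 0.434 = 251 ⇒ total 419
20–39: 366 * 0.967 = 354
40–59: 1141 * 0.964 = 1100
60+: 578 * 0.939 + 654 * 0.282 = 543 + 184 = 727
Net migration: 60+ − 150 → 577
→ [419, 354, 1100, 577]
[period 3]
Births: 354 * 0.147 = 52  |  1100 * 0.434 = 477 ⇒ total 529
20–39: 419 * 0.967 = 405
40–59: 354 * 0.964 = 341
60+: 1100 * 0.939 + 577 * 0.282 = 1033 + 163 = 1196
Net migration: 60+ − 150 → 1046
→ [529, 405, 341, 1046]
Total: 3140 → 2321; change = -819; percentage change = -26.1%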